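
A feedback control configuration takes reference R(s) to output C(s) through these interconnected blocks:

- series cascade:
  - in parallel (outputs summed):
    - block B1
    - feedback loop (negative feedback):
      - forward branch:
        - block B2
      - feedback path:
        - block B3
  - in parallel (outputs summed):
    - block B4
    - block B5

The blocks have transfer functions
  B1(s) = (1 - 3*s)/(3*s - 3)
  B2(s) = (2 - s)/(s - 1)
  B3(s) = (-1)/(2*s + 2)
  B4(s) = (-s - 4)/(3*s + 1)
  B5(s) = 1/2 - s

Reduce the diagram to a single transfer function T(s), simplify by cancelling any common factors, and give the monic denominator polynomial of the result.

Step 1. collapse the loop (B2 forward, B3 return) -> (-2*s^2 + 2*s + 4)/(2*s^2 + s - 4)
Step 2. reduce the parallel group B1, [B2/(1+B2*B3)] -> (-12*s^3 + 11*s^2 + 19*s - 16)/(6*s^3 - 3*s^2 - 15*s + 12)
Step 3. add B4, B5 (parallel) -> (-6*s^2 - s - 7)/(6*s + 2)
Step 4. cascade (B1+[B2/(1+B2*B3)]), (B4+B5) -> (72*s^5 - 54*s^4 - 41*s^3 - 117*s + 112)/(36*s^4 - 6*s^3 - 96*s^2 + 42*s + 24)
That last expression is T(s), already simplified. Scaling its denominator by 1/36 (the reciprocal of the leading coefficient) yields the monic denominator.

Hence the answer: s^4 - s^3/6 - 8*s^2/3 + 7*s/6 + 2/3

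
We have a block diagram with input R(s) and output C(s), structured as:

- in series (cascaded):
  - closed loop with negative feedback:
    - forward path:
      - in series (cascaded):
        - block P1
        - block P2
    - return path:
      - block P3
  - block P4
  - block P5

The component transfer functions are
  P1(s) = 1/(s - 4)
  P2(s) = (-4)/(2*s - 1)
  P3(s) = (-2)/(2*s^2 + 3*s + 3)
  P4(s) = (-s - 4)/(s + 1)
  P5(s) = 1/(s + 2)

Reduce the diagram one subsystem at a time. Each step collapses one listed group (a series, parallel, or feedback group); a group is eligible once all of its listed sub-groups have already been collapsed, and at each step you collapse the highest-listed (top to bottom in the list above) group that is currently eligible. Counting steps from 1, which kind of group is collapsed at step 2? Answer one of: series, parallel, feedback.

Step 1: reduce the series chain P1, P2
Step 2: apply the feedback formula to (P1*P2), P3
Step 3: combine [(P1*P2)/(1+(P1*P2)*P3)], P4, P5 in series
The group at step 2 is a feedback group.

Answer: feedback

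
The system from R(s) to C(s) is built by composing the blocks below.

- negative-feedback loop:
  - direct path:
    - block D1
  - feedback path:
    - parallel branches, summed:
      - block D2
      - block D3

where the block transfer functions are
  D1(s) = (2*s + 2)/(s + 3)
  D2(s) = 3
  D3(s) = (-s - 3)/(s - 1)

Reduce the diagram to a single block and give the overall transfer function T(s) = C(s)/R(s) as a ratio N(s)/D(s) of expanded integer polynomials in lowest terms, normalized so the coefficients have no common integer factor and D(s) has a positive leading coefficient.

Reducing step by step:

Step 1: add D2, D3 (parallel) -> (2*s - 6)/(s - 1)
Step 2: apply the feedback formula to D1, (D2+D3), giving the overall T(s)

Answer: (2*s^2 - 2)/(5*s^2 - 6*s - 15)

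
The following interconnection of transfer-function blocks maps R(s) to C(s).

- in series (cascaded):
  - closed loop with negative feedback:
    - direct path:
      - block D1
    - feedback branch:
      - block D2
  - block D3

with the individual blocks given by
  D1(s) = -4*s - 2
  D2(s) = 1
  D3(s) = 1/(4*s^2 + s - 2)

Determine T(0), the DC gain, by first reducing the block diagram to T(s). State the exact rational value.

Step 1: apply the feedback formula to D1, D2: (4*s + 2)/(4*s + 1)
Step 2: combine [D1/(1+D1*D2)], D3 in series: (4*s + 2)/(16*s^3 + 8*s^2 - 7*s - 2)
Evaluating the step-2 result (the overall T(s)) at s = 0 gives T(0) = 2/(-2) = -1.

Answer: -1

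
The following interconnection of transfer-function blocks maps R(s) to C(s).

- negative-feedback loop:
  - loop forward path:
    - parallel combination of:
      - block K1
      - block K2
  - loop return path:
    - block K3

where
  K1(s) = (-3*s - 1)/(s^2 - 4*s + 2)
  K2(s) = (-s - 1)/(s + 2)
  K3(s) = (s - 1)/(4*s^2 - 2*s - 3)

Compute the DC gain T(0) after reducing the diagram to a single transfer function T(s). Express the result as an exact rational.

Step 1 - add K1, K2 (parallel) -> (-s^3 - 5*s - 4)/(s^3 - 2*s^2 - 6*s + 4)
Step 2 - apply the feedback formula to (K1+K2), K3 -> (-4*s^5 + 2*s^4 - 17*s^3 - 6*s^2 + 23*s + 12)/(4*s^5 - 11*s^4 - 22*s^3 + 29*s^2 + 11*s - 8)
DC gain: substitute s = 0 into T(s) from step 2: T(0) = 12/(-8) = -3/2.

Answer: -3/2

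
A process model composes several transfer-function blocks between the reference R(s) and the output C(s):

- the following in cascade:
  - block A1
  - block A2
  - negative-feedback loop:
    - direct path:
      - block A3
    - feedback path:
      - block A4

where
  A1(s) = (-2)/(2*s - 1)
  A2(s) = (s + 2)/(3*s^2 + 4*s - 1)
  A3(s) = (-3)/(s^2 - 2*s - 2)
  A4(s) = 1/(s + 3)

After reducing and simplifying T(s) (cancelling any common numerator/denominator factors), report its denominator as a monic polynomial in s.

Answer: s^6 + 11*s^5/6 - 49*s^4/6 - 33*s^3/2 + 2*s^2/3 + 23*s/3 - 3/2

Working:
[1] close the feedback loop around A3, A4: (-3*s - 9)/(s^3 + s^2 - 8*s - 9)
[2] combine A1, A2, [A3/(1+A3*A4)] in series: (6*s^2 + 30*s + 36)/(6*s^6 + 11*s^5 - 49*s^4 - 99*s^3 + 4*s^2 + 46*s - 9)
That last expression is T(s), already simplified. Scaling its denominator by 1/6 (the reciprocal of the leading coefficient) yields the monic denominator.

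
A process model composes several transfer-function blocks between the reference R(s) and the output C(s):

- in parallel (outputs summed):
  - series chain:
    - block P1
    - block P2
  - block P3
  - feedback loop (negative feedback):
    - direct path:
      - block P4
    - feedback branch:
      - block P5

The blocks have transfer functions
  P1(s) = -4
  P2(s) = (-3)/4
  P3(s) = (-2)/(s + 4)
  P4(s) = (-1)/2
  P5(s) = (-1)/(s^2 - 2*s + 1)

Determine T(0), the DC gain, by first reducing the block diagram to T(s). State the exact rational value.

Reducing step by step:

(1) cascade P1, P2 gives 3
(2) reduce the feedback loop with forward P4 and return P5 gives (-s^2 + 2*s - 1)/(2*s^2 - 4*s + 3)
(3) add (P1*P2), P3, [P4/(1+P4*P5)] (parallel) gives (5*s^3 + 6*s^2 - 24*s + 26)/(2*s^3 + 4*s^2 - 13*s + 12)
That last expression is T(s); at s = 0 only the constant terms survive, so T(0) = 26/12 = 13/6.

Answer: 13/6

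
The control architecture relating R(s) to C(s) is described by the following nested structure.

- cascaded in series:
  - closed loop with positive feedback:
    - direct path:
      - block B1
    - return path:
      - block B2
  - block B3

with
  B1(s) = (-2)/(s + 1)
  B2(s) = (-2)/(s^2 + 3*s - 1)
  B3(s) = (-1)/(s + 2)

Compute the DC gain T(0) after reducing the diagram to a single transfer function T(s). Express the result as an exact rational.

The answer is 1/5.

Reasoning:
(1) collapse the loop (B1 forward, B2 return); result (-2*s^2 - 6*s + 2)/(s^3 + 4*s^2 + 2*s - 5)
(2) series reduction of [B1/(1-B1*B2)], B3; result (2*s^2 + 6*s - 2)/(s^4 + 6*s^3 + 10*s^2 - s - 10)
DC gain: substitute s = 0 into T(s) from step 2: T(0) = -2/(-10) = 1/5.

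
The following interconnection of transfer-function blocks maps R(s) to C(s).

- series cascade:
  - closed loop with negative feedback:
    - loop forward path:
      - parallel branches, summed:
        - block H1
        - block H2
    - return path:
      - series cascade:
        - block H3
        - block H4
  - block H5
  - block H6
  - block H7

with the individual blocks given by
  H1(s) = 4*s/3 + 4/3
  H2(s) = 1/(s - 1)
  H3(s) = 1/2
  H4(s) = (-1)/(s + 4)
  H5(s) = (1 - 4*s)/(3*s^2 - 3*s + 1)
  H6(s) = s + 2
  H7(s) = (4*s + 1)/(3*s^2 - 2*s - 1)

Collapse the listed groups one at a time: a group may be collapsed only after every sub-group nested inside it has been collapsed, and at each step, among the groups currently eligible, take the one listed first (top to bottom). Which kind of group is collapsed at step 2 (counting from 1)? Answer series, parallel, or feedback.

Step 1: parallel reduction of H1, H2
Step 2: reduce the series chain H3, H4
Step 3: feedback reduction of (H1+H2), (H3*H4)
Step 4: cascade [(H1+H2)/(1+(H1+H2)*(H3*H4))], H5, H6, H7
Step 2: series.

Therefore the answer is series.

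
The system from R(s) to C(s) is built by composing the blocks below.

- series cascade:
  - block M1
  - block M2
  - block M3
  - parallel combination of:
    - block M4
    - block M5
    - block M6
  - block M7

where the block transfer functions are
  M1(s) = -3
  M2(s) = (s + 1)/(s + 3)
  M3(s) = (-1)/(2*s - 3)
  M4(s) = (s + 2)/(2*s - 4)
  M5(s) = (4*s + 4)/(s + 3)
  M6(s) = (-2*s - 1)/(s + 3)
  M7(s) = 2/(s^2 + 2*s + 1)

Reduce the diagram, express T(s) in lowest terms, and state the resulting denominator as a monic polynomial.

The answer is s^5 + 7*s^4/2 - 13*s^3/2 - 45*s^2/2 + 27*s/2 + 27.

Reasoning:
Step 1. reduce the parallel group M4, M5, M6; result (5*s^2 + 3*s - 6)/(2*s^2 + 2*s - 12)
Step 2. reduce the series chain M1, M2, M3, (M4+M5+M6), M7; result (15*s^2 + 9*s - 18)/(2*s^5 + 7*s^4 - 13*s^3 - 45*s^2 + 27*s + 54)
No further cancellation is possible in the step-2 result, so that is T(s). Its denominator becomes monic after dividing by the leading coefficient 2.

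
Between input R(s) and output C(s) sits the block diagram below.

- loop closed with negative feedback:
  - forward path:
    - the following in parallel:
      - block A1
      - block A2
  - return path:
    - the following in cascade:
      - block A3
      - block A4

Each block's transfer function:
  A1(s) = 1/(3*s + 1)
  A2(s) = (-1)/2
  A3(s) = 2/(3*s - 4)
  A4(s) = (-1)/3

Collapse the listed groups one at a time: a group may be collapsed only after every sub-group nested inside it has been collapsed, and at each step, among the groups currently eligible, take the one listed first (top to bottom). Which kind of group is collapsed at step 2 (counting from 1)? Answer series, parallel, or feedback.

1. combine A1, A2 in parallel
2. combine A3, A4 in series
3. close the feedback loop around (A1+A2), (A3*A4)
Step 2 collapses a series group.

Final answer: series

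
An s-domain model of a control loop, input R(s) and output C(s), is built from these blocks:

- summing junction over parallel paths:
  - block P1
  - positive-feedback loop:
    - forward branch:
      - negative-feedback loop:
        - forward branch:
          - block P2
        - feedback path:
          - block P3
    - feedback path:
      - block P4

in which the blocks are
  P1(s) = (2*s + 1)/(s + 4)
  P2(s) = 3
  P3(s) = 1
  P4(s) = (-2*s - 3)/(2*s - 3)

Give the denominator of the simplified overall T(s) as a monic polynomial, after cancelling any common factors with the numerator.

1. close the feedback loop around P2, P3: 3/4
2. apply the feedback formula to [P2/(1+P2*P3)], P4: (6*s - 9)/(14*s - 3)
3. parallel reduction of P1, [[P2/(1+P2*P3)]/(1-[P2/(1+P2*P3)]*P4)]: (34*s^2 + 23*s - 39)/(14*s^2 + 53*s - 12)
That last expression is T(s), already simplified. Scaling its denominator by 1/14 (the reciprocal of the leading coefficient) yields the monic denominator.

Hence the answer: s^2 + 53*s/14 - 6/7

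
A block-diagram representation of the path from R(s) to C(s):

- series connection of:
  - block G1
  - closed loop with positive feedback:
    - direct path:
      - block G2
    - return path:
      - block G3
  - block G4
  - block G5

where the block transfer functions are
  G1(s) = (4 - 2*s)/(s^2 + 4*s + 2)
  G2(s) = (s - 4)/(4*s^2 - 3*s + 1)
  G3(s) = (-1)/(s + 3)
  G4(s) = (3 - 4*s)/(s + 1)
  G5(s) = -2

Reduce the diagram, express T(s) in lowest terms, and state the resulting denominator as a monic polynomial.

Step 1 - apply the feedback formula to G2, G3 gives (s^2 - s - 12)/(4*s^3 + 9*s^2 - 7*s - 1)
Step 2 - cascade G1, [G2/(1-G2*G3)], G4, G5 gives (-16*s^4 + 60*s^3 + 124*s^2 - 504*s + 288)/(4*s^6 + 29*s^5 + 62*s^4 + 26*s^3 - 29*s^2 - 20*s - 2)
That last expression is T(s), already simplified. Scaling its denominator by 1/4 (the reciprocal of the leading coefficient) yields the monic denominator.

Therefore the answer is s^6 + 29*s^5/4 + 31*s^4/2 + 13*s^3/2 - 29*s^2/4 - 5*s - 1/2.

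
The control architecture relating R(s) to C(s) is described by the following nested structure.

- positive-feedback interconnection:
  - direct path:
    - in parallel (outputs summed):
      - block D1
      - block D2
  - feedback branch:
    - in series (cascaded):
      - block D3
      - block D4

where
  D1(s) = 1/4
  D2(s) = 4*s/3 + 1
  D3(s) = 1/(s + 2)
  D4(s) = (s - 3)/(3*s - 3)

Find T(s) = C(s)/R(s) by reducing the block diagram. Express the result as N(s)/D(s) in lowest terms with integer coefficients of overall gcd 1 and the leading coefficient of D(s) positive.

First reduce the diagram to T(s).

1. sum the parallel branches D1, D2, giving 4*s/3 + 5/4
2. reduce the series chain D3, D4, giving (s - 3)/(3*s^2 + 3*s - 6)
3. apply the feedback formula to (D1+D2), (D3*D4): this yields T(s), and no further normalization is needed

Answer: (48*s^3 + 93*s^2 - 51*s - 90)/(20*s^2 + 69*s - 27)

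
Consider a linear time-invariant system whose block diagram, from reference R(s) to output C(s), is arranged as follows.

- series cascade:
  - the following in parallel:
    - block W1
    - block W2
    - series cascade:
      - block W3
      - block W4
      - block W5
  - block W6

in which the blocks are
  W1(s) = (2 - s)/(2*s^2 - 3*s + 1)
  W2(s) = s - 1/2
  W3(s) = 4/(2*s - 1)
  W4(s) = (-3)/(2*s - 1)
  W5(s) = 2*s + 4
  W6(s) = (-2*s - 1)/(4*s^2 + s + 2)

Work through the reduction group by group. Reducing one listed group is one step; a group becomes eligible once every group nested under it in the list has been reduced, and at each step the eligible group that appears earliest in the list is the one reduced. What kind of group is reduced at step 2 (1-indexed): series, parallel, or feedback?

(1) series reduction of W3, W4, W5
(2) combine W1, W2, (W3*W4*W5) in parallel
(3) combine (W1+W2+(W3*W4*W5)), W6 in series
Step 2: parallel.

Final answer: parallel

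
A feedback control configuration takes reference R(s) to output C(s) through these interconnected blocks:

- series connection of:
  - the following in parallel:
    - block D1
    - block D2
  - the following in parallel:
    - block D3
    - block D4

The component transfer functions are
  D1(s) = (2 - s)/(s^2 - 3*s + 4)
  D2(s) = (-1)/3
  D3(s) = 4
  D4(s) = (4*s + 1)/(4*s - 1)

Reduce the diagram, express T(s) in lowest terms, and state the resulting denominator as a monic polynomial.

[1] parallel reduction of D1, D2 -> (2 - s^2)/(3*s^2 - 9*s + 12)
[2] sum the parallel branches D3, D4 -> (20*s - 3)/(4*s - 1)
[3] series reduction of (D1+D2), (D3+D4) -> (-20*s^3 + 3*s^2 + 40*s - 6)/(12*s^3 - 39*s^2 + 57*s - 12)
No further cancellation is possible in the step-3 result, so that is T(s). Its denominator becomes monic after dividing by the leading coefficient 12.

Answer: s^3 - 13*s^2/4 + 19*s/4 - 1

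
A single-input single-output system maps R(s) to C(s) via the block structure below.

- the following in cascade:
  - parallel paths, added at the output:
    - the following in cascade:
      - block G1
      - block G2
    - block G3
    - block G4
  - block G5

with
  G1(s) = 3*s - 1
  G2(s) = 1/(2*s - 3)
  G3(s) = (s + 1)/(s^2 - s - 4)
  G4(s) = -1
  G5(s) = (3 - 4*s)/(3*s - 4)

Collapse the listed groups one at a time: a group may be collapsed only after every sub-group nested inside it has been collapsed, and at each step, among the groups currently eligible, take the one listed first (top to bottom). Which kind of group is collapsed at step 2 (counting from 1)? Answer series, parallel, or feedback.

[1] reduce the series chain G1, G2
[2] combine (G1*G2), G3, G4 in parallel
[3] cascade ((G1*G2)+G3+G4), G5
Step 2 collapses a parallel group.

Answer: parallel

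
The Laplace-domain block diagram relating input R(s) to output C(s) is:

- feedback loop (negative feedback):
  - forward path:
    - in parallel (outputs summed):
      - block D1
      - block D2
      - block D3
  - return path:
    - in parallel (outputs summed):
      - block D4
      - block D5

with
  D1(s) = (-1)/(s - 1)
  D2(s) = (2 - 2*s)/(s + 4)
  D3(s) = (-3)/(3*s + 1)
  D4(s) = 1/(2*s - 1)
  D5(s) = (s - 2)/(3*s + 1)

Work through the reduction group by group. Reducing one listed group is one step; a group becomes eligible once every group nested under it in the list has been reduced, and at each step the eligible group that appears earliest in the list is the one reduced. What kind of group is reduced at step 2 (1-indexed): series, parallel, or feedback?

Step 1. add D1, D2, D3 (parallel)
Step 2. sum the parallel branches D4, D5
Step 3. reduce the feedback loop with forward (D1+D2+D3) and return (D4+D5)
The group at step 2 is a parallel group.

Answer: parallel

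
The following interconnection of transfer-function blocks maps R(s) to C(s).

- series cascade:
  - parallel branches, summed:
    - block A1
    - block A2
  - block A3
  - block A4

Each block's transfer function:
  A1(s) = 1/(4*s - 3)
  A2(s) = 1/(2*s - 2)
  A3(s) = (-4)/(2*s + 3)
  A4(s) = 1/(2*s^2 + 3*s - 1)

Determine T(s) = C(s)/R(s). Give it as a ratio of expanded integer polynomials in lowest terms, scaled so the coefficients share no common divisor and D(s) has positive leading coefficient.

Step 1 - add A1, A2 (parallel) -> (6*s - 5)/(8*s^2 - 14*s + 6)
Step 2 - cascade (A1+A2), A3, A4 - this is the overall T(s), already in the required normalized form

Final answer: (10 - 12*s)/(16*s^5 + 20*s^4 - 44*s^3 - 25*s^2 + 42*s - 9)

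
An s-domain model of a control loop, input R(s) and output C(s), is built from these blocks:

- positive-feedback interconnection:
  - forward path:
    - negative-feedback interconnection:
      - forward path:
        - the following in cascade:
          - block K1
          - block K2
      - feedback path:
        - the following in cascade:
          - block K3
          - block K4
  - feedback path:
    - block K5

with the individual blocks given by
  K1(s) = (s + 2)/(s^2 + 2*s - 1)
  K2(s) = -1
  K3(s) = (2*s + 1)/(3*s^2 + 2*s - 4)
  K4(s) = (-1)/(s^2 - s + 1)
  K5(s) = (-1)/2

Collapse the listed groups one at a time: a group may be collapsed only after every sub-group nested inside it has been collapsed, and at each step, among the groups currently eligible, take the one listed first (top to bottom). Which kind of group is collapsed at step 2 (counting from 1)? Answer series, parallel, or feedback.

(1) series reduction of K1, K2
(2) multiply K3, K4 (series)
(3) reduce the feedback loop with forward (K1*K2) and return (K3*K4)
(4) close the feedback loop around [(K1*K2)/(1+(K1*K2)*(K3*K4))], K5
At step 2 the group reduced is series.

Therefore the answer is series.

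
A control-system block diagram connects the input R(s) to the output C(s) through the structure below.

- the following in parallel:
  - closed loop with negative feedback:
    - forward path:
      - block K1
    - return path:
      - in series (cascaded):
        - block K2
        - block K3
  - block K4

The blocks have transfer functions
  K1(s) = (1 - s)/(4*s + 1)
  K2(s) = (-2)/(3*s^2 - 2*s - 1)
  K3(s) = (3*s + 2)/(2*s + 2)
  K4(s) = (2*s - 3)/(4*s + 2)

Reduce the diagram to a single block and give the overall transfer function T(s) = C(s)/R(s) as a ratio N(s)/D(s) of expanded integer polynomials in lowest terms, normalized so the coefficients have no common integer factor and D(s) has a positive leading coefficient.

First reduce the diagram to T(s).

[1] combine K2, K3 in series; result (-3*s - 2)/(3*s^3 + s^2 - 3*s - 1)
[2] feedback reduction of K1, (K2*K3); result (-3*s^3 - s^2 + 3*s + 1)/(12*s^3 + 19*s^2 + 11*s + 3)
[3] add [K1/(1+K1*(K2*K3))], K4 (parallel): this yields T(s), and no further normalization is needed

Answer: (12*s^4 - 8*s^3 - 25*s^2 - 17*s - 7)/(48*s^4 + 100*s^3 + 82*s^2 + 34*s + 6)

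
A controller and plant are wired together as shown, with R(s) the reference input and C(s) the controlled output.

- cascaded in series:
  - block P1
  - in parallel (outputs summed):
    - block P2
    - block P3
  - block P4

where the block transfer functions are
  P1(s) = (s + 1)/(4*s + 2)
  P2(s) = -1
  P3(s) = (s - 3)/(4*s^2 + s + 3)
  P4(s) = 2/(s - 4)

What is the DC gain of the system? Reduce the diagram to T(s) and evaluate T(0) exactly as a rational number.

Step 1. parallel reduction of P2, P3 = (-4*s^2 - 6)/(4*s^2 + s + 3)
Step 2. cascade P1, (P2+P3), P4 = (-4*s^3 - 4*s^2 - 6*s - 6)/(8*s^4 - 26*s^3 - 17*s^2 - 25*s - 12)
That last expression is T(s); at s = 0 only the constant terms survive, so T(0) = -6/(-12) = 1/2.

Answer: 1/2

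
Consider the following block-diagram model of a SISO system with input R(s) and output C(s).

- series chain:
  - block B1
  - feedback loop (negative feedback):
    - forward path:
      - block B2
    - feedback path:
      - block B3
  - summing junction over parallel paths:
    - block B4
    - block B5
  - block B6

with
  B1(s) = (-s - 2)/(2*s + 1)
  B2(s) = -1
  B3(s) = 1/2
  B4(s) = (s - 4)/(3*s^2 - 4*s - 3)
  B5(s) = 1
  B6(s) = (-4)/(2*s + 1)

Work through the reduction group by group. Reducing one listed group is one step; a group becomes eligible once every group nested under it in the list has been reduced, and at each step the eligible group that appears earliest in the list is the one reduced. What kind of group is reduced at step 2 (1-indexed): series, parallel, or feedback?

Answer: parallel

Working:
Step 1 - apply the feedback formula to B2, B3
Step 2 - add B4, B5 (parallel)
Step 3 - reduce the series chain B1, [B2/(1+B2*B3)], (B4+B5), B6
So the answer for step 2 is parallel.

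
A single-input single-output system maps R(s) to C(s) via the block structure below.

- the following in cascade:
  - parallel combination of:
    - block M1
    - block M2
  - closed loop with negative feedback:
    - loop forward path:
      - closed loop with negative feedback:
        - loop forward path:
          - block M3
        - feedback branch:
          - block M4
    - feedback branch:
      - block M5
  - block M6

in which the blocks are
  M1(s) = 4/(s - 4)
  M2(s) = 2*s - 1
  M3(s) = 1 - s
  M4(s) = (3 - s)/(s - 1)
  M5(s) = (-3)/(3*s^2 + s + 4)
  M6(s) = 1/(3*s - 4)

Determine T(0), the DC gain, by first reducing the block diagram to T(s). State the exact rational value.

Reducing step by step:

Step 1. add M1, M2 (parallel): (2*s^2 - 9*s + 8)/(s - 4)
Step 2. feedback reduction of M3, M4: (1 - s)/(s - 2)
Step 3. apply the feedback formula to [M3/(1+M3*M4)], M5: (-3*s^3 + 2*s^2 - 3*s + 4)/(3*s^3 - 5*s^2 + 5*s - 11)
Step 4. reduce the series chain (M1+M2), [[M3/(1+M3*M4)]/(1+[M3/(1+M3*M4)]*M5)], M6: (-6*s^5 + 31*s^4 - 48*s^3 + 51*s^2 - 60*s + 32)/(9*s^5 - 63*s^4 + 143*s^3 - 193*s^2 + 256*s - 176)
The step-4 result is T(s). Setting s = 0: T(0) = 32/(-176) = -2/11.

Answer: -2/11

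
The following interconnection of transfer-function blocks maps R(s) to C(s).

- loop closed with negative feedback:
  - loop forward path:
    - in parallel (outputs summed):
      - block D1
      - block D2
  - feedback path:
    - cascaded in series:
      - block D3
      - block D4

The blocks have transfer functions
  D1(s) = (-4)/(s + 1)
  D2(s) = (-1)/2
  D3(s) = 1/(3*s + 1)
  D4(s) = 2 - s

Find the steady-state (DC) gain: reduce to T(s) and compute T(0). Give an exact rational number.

Reducing step by step:

(1) parallel reduction of D1, D2 gives (-s - 9)/(2*s + 2)
(2) combine D3, D4 in series gives (2 - s)/(3*s + 1)
(3) close the feedback loop around (D1+D2), (D3*D4) gives (-3*s^2 - 28*s - 9)/(7*s^2 + 15*s - 16)
The step-3 result is T(s). Setting s = 0: T(0) = -9/(-16) = 9/16.

Answer: 9/16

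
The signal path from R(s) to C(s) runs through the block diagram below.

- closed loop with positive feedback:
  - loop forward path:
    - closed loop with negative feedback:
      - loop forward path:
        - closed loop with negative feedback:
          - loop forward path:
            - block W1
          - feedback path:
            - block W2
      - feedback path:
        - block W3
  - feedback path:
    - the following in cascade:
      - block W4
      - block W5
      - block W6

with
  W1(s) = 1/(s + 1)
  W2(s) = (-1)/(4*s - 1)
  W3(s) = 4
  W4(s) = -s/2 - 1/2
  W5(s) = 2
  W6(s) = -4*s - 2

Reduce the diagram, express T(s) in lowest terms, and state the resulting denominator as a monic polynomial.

Reducing step by step:

Step 1: apply the feedback formula to W1, W2: (4*s - 1)/(4*s^2 + 3*s - 2)
Step 2: close the feedback loop around [W1/(1+W1*W2)], W3: (4*s - 1)/(4*s^2 + 19*s - 6)
Step 3: multiply W4, W5, W6 (series): 4*s^2 + 6*s + 2
Step 4: reduce the feedback loop with forward [[W1/(1+W1*W2)]/(1+[W1/(1+W1*W2)]*W3)] and return (W4*W5*W6): (1 - 4*s)/(16*s^3 + 16*s^2 - 17*s + 4)
The result of step 4 is T(s) in lowest terms. Its denominator has leading coefficient 16; dividing the denominator through by 16 makes it monic.

Answer: s^3 + s^2 - 17*s/16 + 1/4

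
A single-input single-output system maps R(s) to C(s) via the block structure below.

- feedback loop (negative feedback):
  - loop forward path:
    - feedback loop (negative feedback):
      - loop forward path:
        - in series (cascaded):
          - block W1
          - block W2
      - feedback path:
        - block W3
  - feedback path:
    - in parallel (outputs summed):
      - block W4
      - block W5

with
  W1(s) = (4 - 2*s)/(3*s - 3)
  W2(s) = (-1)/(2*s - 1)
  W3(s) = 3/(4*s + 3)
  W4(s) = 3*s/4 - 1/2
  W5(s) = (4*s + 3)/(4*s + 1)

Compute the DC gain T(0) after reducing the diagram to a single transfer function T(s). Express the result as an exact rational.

The answer is 4/11.

Reasoning:
Step 1. multiply W1, W2 (series); result (2*s - 4)/(6*s^2 - 9*s + 3)
Step 2. apply the feedback formula to (W1*W2), W3; result (8*s^2 - 10*s - 12)/(24*s^3 - 18*s^2 - 9*s - 3)
Step 3. parallel reduction of W4, W5; result (12*s^2 + 11*s + 10)/(16*s + 4)
Step 4. apply the feedback formula to [(W1*W2)/(1+(W1*W2)*W3)], (W4+W5); result (64*s^3 - 64*s^2 - 116*s - 24)/(240*s^4 - 112*s^3 - 195*s^2 - 158*s - 66)
The step-4 result is T(s). Setting s = 0: T(0) = -24/(-66) = 4/11.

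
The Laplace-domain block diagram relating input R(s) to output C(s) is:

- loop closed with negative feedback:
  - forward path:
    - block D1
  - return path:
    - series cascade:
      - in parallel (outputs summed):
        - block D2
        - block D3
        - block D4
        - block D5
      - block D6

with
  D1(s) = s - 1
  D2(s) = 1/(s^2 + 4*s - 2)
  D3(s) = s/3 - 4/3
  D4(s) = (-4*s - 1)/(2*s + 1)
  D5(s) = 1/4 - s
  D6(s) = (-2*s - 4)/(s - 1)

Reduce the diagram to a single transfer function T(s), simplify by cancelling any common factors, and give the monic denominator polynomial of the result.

Reducing step by step:

(1) add D2, D3, D4, D5 (parallel): (-16*s^4 - 146*s^3 - 321*s^2 + 88*s + 62)/(24*s^3 + 108*s^2 - 24)
(2) cascade (D2+D3+D4+D5), D6: (16*s^5 + 178*s^4 + 613*s^3 + 554*s^2 - 238*s - 124)/(12*s^4 + 42*s^3 - 54*s^2 - 12*s + 12)
(3) feedback reduction of D1, ((D2+D3+D4+D5)*D6): (12*s^4 + 42*s^3 - 54*s^2 - 12*s + 12)/(16*s^5 + 178*s^4 + 625*s^3 + 608*s^2 - 238*s - 136)
That last expression is T(s), already simplified. Scaling its denominator by 1/16 (the reciprocal of the leading coefficient) yields the monic denominator.

Answer: s^5 + 89*s^4/8 + 625*s^3/16 + 38*s^2 - 119*s/8 - 17/2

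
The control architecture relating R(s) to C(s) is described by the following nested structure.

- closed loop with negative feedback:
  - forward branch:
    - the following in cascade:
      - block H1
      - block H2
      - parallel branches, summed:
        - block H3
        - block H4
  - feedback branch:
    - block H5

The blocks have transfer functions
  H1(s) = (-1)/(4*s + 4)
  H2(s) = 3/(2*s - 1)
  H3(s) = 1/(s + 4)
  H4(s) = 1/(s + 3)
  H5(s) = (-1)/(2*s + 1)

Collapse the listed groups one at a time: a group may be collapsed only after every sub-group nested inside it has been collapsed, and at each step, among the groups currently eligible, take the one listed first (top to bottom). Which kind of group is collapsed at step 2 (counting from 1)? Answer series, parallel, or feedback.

Step 1: sum the parallel branches H3, H4
Step 2: reduce the series chain H1, H2, (H3+H4)
Step 3: feedback reduction of (H1*H2*(H3+H4)), H5
The group at step 2 is a series group.

Answer: series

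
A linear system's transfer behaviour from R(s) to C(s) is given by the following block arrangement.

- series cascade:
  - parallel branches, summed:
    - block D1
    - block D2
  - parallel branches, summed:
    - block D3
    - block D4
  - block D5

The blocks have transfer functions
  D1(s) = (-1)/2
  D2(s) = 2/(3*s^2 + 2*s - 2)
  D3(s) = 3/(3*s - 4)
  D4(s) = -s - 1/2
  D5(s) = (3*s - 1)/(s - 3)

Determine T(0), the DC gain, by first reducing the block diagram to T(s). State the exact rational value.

The answer is 5/8.

Reasoning:
Step 1: reduce the parallel group D1, D2 gives (-3*s^2 - 2*s + 6)/(6*s^2 + 4*s - 4)
Step 2: sum the parallel branches D3, D4 gives (-6*s^2 + 5*s + 10)/(6*s - 8)
Step 3: multiply (D1+D2), (D3+D4), D5 (series) gives (54*s^5 - 27*s^4 - 225*s^3 + 106*s^2 + 170*s - 60)/(36*s^4 - 132*s^3 + 16*s^2 + 200*s - 96)
That last expression is T(s); at s = 0 only the constant terms survive, so T(0) = -60/(-96) = 5/8.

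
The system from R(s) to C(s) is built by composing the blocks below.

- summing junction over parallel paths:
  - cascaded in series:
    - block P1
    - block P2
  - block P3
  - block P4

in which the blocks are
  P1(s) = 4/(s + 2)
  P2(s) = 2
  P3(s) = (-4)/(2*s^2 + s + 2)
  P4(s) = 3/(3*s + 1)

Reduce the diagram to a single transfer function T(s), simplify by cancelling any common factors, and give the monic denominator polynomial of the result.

Reducing step by step:

Step 1. reduce the series chain P1, P2; result 8/(s + 2)
Step 2. add (P1*P2), P3, P4 (parallel); result (54*s^3 + 43*s^2 + 40*s + 20)/(6*s^4 + 17*s^3 + 17*s^2 + 16*s + 4)
T(s) is the step-2 result (common factors already cancelled). Leading coefficient of the denominator: 6. Divide through by 6 for the monic polynomial.

Answer: s^4 + 17*s^3/6 + 17*s^2/6 + 8*s/3 + 2/3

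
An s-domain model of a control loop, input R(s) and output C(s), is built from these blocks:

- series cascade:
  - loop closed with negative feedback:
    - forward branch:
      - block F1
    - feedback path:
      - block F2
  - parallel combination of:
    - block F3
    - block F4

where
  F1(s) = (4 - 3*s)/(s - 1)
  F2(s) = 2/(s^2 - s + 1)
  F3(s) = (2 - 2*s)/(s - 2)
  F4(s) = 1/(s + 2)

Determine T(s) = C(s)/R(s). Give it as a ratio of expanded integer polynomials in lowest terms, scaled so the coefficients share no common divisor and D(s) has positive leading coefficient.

Step 1. feedback reduction of F1, F2: (-3*s^3 + 7*s^2 - 7*s + 4)/(s^3 - 2*s^2 - 4*s + 7)
Step 2. combine F3, F4 in parallel: (-2*s^2 - s + 2)/(s^2 - 4)
Step 3. combine [F1/(1+F1*F2)], (F3+F4) in series: this yields T(s), and no further normalization is needed

Therefore the answer is (6*s^5 - 11*s^4 + s^3 + 13*s^2 - 18*s + 8)/(s^5 - 2*s^4 - 8*s^3 + 15*s^2 + 16*s - 28).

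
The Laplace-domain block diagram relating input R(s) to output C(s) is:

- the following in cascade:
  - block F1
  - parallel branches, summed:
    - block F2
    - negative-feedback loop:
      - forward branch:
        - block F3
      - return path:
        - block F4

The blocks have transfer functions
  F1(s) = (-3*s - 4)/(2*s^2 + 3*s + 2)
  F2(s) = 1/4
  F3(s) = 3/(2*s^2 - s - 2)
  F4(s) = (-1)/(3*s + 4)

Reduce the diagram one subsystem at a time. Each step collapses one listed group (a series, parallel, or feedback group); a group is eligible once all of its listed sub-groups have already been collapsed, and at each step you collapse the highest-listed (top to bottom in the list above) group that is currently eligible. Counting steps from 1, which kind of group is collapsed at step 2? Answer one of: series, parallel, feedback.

Reducing step by step:

Step 1: close the feedback loop around F3, F4
Step 2: sum the parallel branches F2, [F3/(1+F3*F4)]
Step 3: series reduction of F1, (F2+[F3/(1+F3*F4)])
The group at step 2 is a parallel group.

Answer: parallel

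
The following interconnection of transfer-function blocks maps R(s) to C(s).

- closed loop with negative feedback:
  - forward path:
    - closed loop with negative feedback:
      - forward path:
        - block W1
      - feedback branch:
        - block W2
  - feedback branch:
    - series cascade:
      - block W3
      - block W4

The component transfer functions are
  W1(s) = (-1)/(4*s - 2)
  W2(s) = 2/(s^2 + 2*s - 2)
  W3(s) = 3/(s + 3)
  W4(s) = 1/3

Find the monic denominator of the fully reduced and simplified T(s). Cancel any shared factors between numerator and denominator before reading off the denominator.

The answer is s^4 + 9*s^3/2 + 5*s^2/4 - 9*s + 2.

Reasoning:
Step 1 - feedback reduction of W1, W2 -> (-s^2 - 2*s + 2)/(4*s^3 + 6*s^2 - 12*s + 2)
Step 2 - combine W3, W4 in series -> 1/(s + 3)
Step 3 - reduce the feedback loop with forward [W1/(1+W1*W2)] and return (W3*W4) -> (-s^3 - 5*s^2 - 4*s + 6)/(4*s^4 + 18*s^3 + 5*s^2 - 36*s + 8)
Step 3 gives the fully reduced T(s), with no common factor left to cancel. The denominator's leading coefficient is 4, so divide each of its coefficients by 4 to get the monic form.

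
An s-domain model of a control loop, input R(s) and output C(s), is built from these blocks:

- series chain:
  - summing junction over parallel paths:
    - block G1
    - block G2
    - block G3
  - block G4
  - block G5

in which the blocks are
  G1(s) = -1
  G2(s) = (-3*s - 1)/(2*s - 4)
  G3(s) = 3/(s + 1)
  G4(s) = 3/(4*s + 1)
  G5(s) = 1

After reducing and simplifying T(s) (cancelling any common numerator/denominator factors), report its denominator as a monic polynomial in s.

1. sum the parallel branches G1, G2, G3 gives (-5*s^2 + 4*s - 9)/(2*s^2 - 2*s - 4)
2. series reduction of (G1+G2+G3), G4, G5 gives (-15*s^2 + 12*s - 27)/(8*s^3 - 6*s^2 - 18*s - 4)
Step 2 gives the fully reduced T(s), with no common factor left to cancel. The denominator's leading coefficient is 8, so divide each of its coefficients by 8 to get the monic form.

Therefore the answer is s^3 - 3*s^2/4 - 9*s/4 - 1/2.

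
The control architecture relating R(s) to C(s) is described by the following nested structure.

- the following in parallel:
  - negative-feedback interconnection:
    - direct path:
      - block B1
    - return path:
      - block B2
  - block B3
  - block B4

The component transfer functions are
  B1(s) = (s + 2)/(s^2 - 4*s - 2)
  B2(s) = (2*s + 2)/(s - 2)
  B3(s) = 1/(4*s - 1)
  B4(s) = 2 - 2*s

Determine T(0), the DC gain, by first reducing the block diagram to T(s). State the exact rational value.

Step 1 - feedback reduction of B1, B2, giving (s^2 - 4)/(s^3 - 4*s^2 + 12*s + 8)
Step 2 - combine [B1/(1+B1*B2)], B3, B4 in parallel, giving (-8*s^5 + 42*s^4 - 133*s^3 + 59*s^2 + 52*s - 4)/(4*s^4 - 17*s^3 + 52*s^2 + 20*s - 8)
That last expression is T(s); at s = 0 only the constant terms survive, so T(0) = -4/(-8) = 1/2.

Answer: 1/2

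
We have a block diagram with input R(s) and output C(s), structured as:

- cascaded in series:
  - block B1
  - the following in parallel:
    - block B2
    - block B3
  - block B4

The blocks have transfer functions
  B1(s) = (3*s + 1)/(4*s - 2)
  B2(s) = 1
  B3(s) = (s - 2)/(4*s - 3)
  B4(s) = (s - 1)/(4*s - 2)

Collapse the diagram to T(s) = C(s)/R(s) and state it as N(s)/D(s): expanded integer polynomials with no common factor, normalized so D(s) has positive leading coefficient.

Step 1. sum the parallel branches B2, B3; result (5*s - 5)/(4*s - 3)
Step 2. combine B1, (B2+B3), B4 in series, giving the overall T(s)

Answer: (15*s^3 - 25*s^2 + 5*s + 5)/(64*s^3 - 112*s^2 + 64*s - 12)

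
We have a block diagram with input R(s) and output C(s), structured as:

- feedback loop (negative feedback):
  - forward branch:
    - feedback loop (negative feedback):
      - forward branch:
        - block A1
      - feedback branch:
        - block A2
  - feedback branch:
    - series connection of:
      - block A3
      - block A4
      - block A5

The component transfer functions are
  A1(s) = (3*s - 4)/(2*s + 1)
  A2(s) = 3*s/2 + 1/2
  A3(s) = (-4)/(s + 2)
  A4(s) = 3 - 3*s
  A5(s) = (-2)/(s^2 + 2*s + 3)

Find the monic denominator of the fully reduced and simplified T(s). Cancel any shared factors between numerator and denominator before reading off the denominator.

Answer: s^5 + 31*s^4/9 + 41*s^3/9 - 133*s^2/9 + 292*s/9 - 68/3

Working:
(1) feedback reduction of A1, A2, giving (6*s - 8)/(9*s^2 - 5*s - 2)
(2) series reduction of A3, A4, A5, giving (24 - 24*s)/(s^3 + 4*s^2 + 7*s + 6)
(3) reduce the feedback loop with forward [A1/(1+A1*A2)] and return (A3*A4*A5), giving (6*s^4 + 16*s^3 + 10*s^2 - 20*s - 48)/(9*s^5 + 31*s^4 + 41*s^3 - 133*s^2 + 292*s - 204)
The result of step 3 is T(s) in lowest terms. Its denominator has leading coefficient 9; dividing the denominator through by 9 makes it monic.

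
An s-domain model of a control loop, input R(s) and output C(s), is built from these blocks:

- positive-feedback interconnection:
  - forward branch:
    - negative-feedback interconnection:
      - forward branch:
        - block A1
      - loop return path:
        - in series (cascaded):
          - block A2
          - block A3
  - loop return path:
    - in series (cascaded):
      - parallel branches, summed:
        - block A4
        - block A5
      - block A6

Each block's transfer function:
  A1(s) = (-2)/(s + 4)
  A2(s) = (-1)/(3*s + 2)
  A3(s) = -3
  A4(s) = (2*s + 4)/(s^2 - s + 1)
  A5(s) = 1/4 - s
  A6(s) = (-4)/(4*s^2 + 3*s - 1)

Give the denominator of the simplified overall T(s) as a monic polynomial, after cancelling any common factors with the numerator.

Step 1 - reduce the series chain A2, A3; result 3/(3*s + 2)
Step 2 - reduce the feedback loop with forward A1 and return (A2*A3); result (-6*s - 4)/(3*s^2 + 14*s + 2)
Step 3 - add A4, A5 (parallel); result (-4*s^3 + 5*s^2 + 3*s + 17)/(4*s^2 - 4*s + 4)
Step 4 - combine (A4+A5), A6 in series; result (4*s^3 - 5*s^2 - 3*s - 17)/(4*s^4 - s^3 + 4*s - 1)
Step 5 - close the feedback loop around [A1/(1+A1*(A2*A3))], ((A4+A5)*A6); result (-24*s^5 - 10*s^4 + 4*s^3 - 24*s^2 - 10*s + 4)/(12*s^6 + 53*s^5 + 18*s^4 - 4*s^3 + 15*s^2 - 120*s - 70)
The result of step 5 is T(s) in lowest terms. Its denominator has leading coefficient 12; dividing the denominator through by 12 makes it monic.

Answer: s^6 + 53*s^5/12 + 3*s^4/2 - s^3/3 + 5*s^2/4 - 10*s - 35/6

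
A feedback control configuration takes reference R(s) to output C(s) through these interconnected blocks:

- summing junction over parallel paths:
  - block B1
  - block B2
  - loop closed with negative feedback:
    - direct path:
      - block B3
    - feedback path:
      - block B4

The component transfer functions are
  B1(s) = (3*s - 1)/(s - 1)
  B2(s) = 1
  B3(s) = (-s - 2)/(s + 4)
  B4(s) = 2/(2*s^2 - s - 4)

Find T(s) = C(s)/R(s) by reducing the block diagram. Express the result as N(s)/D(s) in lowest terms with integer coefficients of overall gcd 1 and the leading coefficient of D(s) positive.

Reducing step by step:

Step 1. apply the feedback formula to B3, B4; result (-2*s^3 - 3*s^2 + 6*s + 8)/(2*s^3 + 7*s^2 - 10*s - 20)
Step 2. add B1, B2, [B3/(1+B3*B4)] (parallel) - this is the overall T(s), already in the required normalized form

Answer: (6*s^4 + 23*s^3 - 45*s^2 - 58*s + 32)/(2*s^4 + 5*s^3 - 17*s^2 - 10*s + 20)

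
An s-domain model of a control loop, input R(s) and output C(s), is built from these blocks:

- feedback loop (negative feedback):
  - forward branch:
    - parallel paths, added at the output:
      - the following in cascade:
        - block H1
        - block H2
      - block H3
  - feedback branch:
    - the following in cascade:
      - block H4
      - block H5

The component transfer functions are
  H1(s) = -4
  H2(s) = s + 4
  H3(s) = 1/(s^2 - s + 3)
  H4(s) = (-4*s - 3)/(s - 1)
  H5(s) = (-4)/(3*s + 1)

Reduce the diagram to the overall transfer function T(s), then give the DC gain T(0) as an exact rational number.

First reduce the diagram to T(s).

[1] reduce the series chain H1, H2 gives -4*s - 16
[2] add (H1*H2), H3 (parallel) gives (-4*s^3 - 12*s^2 + 4*s - 47)/(s^2 - s + 3)
[3] reduce the series chain H4, H5 gives (16*s + 12)/(3*s^2 - 2*s - 1)
[4] apply the feedback formula to ((H1*H2)+H3), (H4*H5) gives (12*s^5 + 28*s^4 - 40*s^3 + 137*s^2 - 90*s - 47)/(61*s^4 + 245*s^3 + 70*s^2 + 709*s + 567)
That last expression is T(s); at s = 0 only the constant terms survive, so T(0) = -47/567.

Answer: -47/567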